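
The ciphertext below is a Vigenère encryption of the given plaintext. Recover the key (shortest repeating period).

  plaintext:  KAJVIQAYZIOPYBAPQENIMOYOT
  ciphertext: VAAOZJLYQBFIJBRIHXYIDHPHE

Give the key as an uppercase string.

LARTRT

  i= 0: V-K = 11 → L
  i= 1: A-A =  0 → A
  i= 2: A-J = 17 → R
  i= 3: O-V = 19 → T
  i= 4: Z-I = 17 → R
  i= 5: J-Q = 19 → T
  i= 6: L-A = 11 → L
  i= 7: Y-Y =  0 → A
  i= 8: Q-Z = 17 → R
  i= 9: B-I = 19 → T
  i=10: F-O = 17 → R
  i=11: I-P = 19 → T
  i=12: J-Y = 11 → L
  i=13: B-B =  0 → A
  i=14: R-A = 17 → R
  i=15: I-P = 19 → T
  i=16: H-Q = 17 → R
  i=17: X-E = 19 → T
  i=18: Y-N = 11 → L
  i=19: I-I =  0 → A
  i=20: D-M = 17 → R
  i=21: H-O = 19 → T
  i=22: P-Y = 17 → R
  i=23: H-O = 19 → T
  i=24: E-T = 11 → L
  shifts repeat with period 6: LARTRT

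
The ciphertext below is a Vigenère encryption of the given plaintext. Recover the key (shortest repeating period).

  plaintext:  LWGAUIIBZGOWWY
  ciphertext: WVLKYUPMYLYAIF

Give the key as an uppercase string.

  i= 0: W-L = 11 → L
  i= 1: V-W = 25 → Z
  i= 2: L-G =  5 → F
  i= 3: K-A = 10 → K
  i= 4: Y-U =  4 → E
  i= 5: U-I = 12 → M
  i= 6: P-I =  7 → H
  i= 7: M-B = 11 → L
  i= 8: Y-Z = 25 → Z
  i= 9: L-G =  5 → F
  i=10: Y-O = 10 → K
  i=11: A-W =  4 → E
  i=12: I-W = 12 → M
  i=13: F-Y =  7 → H
  shifts repeat with period 7: LZFKEMH

LZFKEMH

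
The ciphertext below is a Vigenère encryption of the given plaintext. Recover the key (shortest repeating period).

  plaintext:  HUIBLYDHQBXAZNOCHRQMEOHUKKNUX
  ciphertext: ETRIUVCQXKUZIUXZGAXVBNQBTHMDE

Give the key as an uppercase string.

XZJHJ

  i= 0: E-H = 23 → X
  i= 1: T-U = 25 → Z
  i= 2: R-I =  9 → J
  i= 3: I-B =  7 → H
  i= 4: U-L =  9 → J
  i= 5: V-Y = 23 → X
  i= 6: C-D = 25 → Z
  i= 7: Q-H =  9 → J
  i= 8: X-Q =  7 → H
  i= 9: K-B =  9 → J
  i=10: U-X = 23 → X
  i=11: Z-A = 25 → Z
  i=12: I-Z =  9 → J
  i=13: U-N =  7 → H
  i=14: X-O =  9 → J
  i=15: Z-C = 23 → X
  i=16: G-H = 25 → Z
  i=17: A-R =  9 → J
  i=18: X-Q =  7 → H
  i=19: V-M =  9 → J
  i=20: B-E = 23 → X
  i=21: N-O = 25 → Z
  i=22: Q-H =  9 → J
  i=23: B-U =  7 → H
  i=24: T-K =  9 → J
  i=25: H-K = 23 → X
  i=26: M-N = 25 → Z
  i=27: D-U =  9 → J
  i=28: E-X =  7 → H
  shifts repeat with period 5: XZJHJ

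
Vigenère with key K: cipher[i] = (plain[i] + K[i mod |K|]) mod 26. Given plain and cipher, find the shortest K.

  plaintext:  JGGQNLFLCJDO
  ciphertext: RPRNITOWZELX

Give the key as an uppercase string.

  i= 0: R-J =  8 → I
  i= 1: P-G =  9 → J
  i= 2: R-G = 11 → L
  i= 3: N-Q = 23 → X
  i= 4: I-N = 21 → V
  i= 5: T-L =  8 → I
  i= 6: O-F =  9 → J
  i= 7: W-L = 11 → L
  i= 8: Z-C = 23 → X
  i= 9: E-J = 21 → V
  i=10: L-D =  8 → I
  i=11: X-O =  9 → J
  shifts repeat with period 5: IJLXV

IJLXV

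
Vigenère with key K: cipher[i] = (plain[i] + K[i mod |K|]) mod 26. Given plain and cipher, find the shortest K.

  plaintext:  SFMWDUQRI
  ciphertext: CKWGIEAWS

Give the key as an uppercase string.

  i= 0: C-S = 10 → K
  i= 1: K-F =  5 → F
  i= 2: W-M = 10 → K
  i= 3: G-W = 10 → K
  i= 4: I-D =  5 → F
  i= 5: E-U = 10 → K
  i= 6: A-Q = 10 → K
  i= 7: W-R =  5 → F
  i= 8: S-I = 10 → K
  shifts repeat with period 3: KFK

KFK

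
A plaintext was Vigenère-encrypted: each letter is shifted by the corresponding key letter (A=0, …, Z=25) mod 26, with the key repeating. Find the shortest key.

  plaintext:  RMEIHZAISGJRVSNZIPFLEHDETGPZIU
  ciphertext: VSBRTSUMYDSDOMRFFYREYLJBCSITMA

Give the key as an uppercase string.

  i= 0: V-R =  4 → E
  i= 1: S-M =  6 → G
  i= 2: B-E = 23 → X
  i= 3: R-I =  9 → J
  i= 4: T-H = 12 → M
  i= 5: S-Z = 19 → T
  i= 6: U-A = 20 → U
  i= 7: M-I =  4 → E
  i= 8: Y-S =  6 → G
  i= 9: D-G = 23 → X
  i=10: S-J =  9 → J
  i=11: D-R = 12 → M
  i=12: O-V = 19 → T
  i=13: M-S = 20 → U
  i=14: R-N =  4 → E
  i=15: F-Z =  6 → G
  i=16: F-I = 23 → X
  i=17: Y-P =  9 → J
  i=18: R-F = 12 → M
  i=19: E-L = 19 → T
  i=20: Y-E = 20 → U
  i=21: L-H =  4 → E
  i=22: J-D =  6 → G
  i=23: B-E = 23 → X
  i=24: C-T =  9 → J
  i=25: S-G = 12 → M
  i=26: I-P = 19 → T
  i=27: T-Z = 20 → U
  i=28: M-I =  4 → E
  i=29: A-U =  6 → G
  shifts repeat with period 7: EGXJMTU

EGXJMTU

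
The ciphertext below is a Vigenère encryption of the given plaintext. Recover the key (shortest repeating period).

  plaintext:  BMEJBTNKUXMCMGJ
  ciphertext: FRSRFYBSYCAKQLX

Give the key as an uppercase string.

EFOI

  i= 0: F-B =  4 → E
  i= 1: R-M =  5 → F
  i= 2: S-E = 14 → O
  i= 3: R-J =  8 → I
  i= 4: F-B =  4 → E
  i= 5: Y-T =  5 → F
  i= 6: B-N = 14 → O
  i= 7: S-K =  8 → I
  i= 8: Y-U =  4 → E
  i= 9: C-X =  5 → F
  i=10: A-M = 14 → O
  i=11: K-C =  8 → I
  i=12: Q-M =  4 → E
  i=13: L-G =  5 → F
  i=14: X-J = 14 → O
  shifts repeat with period 4: EFOI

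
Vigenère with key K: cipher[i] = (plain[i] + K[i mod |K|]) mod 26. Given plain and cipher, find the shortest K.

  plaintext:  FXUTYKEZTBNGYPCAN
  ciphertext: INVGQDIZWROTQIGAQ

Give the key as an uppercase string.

DQBNSTEA

  i= 0: I-F =  3 → D
  i= 1: N-X = 16 → Q
  i= 2: V-U =  1 → B
  i= 3: G-T = 13 → N
  i= 4: Q-Y = 18 → S
  i= 5: D-K = 19 → T
  i= 6: I-E =  4 → E
  i= 7: Z-Z =  0 → A
  i= 8: W-T =  3 → D
  i= 9: R-B = 16 → Q
  i=10: O-N =  1 → B
  i=11: T-G = 13 → N
  i=12: Q-Y = 18 → S
  i=13: I-P = 19 → T
  i=14: G-C =  4 → E
  i=15: A-A =  0 → A
  i=16: Q-N =  3 → D
  shifts repeat with period 8: DQBNSTEA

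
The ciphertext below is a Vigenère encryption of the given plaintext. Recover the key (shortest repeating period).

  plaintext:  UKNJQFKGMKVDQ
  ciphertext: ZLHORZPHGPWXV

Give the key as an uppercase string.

  i= 0: Z-U =  5 → F
  i= 1: L-K =  1 → B
  i= 2: H-N = 20 → U
  i= 3: O-J =  5 → F
  i= 4: R-Q =  1 → B
  i= 5: Z-F = 20 → U
  i= 6: P-K =  5 → F
  i= 7: H-G =  1 → B
  i= 8: G-M = 20 → U
  i= 9: P-K =  5 → F
  i=10: W-V =  1 → B
  i=11: X-D = 20 → U
  i=12: V-Q =  5 → F
  shifts repeat with period 3: FBU

FBU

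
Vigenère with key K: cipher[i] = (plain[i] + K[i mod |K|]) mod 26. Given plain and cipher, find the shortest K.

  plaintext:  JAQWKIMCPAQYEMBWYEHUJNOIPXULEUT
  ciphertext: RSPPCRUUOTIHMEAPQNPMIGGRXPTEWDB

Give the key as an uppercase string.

  i= 0: R-J =  8 → I
  i= 1: S-A = 18 → S
  i= 2: P-Q = 25 → Z
  i= 3: P-W = 19 → T
  i= 4: C-K = 18 → S
  i= 5: R-I =  9 → J
  i= 6: U-M =  8 → I
  i= 7: U-C = 18 → S
  i= 8: O-P = 25 → Z
  i= 9: T-A = 19 → T
  i=10: I-Q = 18 → S
  i=11: H-Y =  9 → J
  i=12: M-E =  8 → I
  i=13: E-M = 18 → S
  i=14: A-B = 25 → Z
  i=15: P-W = 19 → T
  i=16: Q-Y = 18 → S
  i=17: N-E =  9 → J
  i=18: P-H =  8 → I
  i=19: M-U = 18 → S
  i=20: I-J = 25 → Z
  i=21: G-N = 19 → T
  i=22: G-O = 18 → S
  i=23: R-I =  9 → J
  i=24: X-P =  8 → I
  i=25: P-X = 18 → S
  i=26: T-U = 25 → Z
  i=27: E-L = 19 → T
  i=28: W-E = 18 → S
  i=29: D-U =  9 → J
  i=30: B-T =  8 → I
  shifts repeat with period 6: ISZTSJ

ISZTSJ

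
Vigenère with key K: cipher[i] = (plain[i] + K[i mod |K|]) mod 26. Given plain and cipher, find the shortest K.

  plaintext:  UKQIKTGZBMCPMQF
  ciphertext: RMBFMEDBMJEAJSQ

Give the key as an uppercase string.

XCL

  i= 0: R-U = 23 → X
  i= 1: M-K =  2 → C
  i= 2: B-Q = 11 → L
  i= 3: F-I = 23 → X
  i= 4: M-K =  2 → C
  i= 5: E-T = 11 → L
  i= 6: D-G = 23 → X
  i= 7: B-Z =  2 → C
  i= 8: M-B = 11 → L
  i= 9: J-M = 23 → X
  i=10: E-C =  2 → C
  i=11: A-P = 11 → L
  i=12: J-M = 23 → X
  i=13: S-Q =  2 → C
  i=14: Q-F = 11 → L
  shifts repeat with period 3: XCL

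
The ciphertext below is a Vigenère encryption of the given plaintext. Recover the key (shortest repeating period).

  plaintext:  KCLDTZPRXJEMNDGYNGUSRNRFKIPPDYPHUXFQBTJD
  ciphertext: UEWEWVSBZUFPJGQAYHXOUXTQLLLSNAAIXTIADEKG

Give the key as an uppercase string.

KCLBDWD

  i= 0: U-K = 10 → K
  i= 1: E-C =  2 → C
  i= 2: W-L = 11 → L
  i= 3: E-D =  1 → B
  i= 4: W-T =  3 → D
  i= 5: V-Z = 22 → W
  i= 6: S-P =  3 → D
  i= 7: B-R = 10 → K
  i= 8: Z-X =  2 → C
  i= 9: U-J = 11 → L
  i=10: F-E =  1 → B
  i=11: P-M =  3 → D
  i=12: J-N = 22 → W
  i=13: G-D =  3 → D
  i=14: Q-G = 10 → K
  i=15: A-Y =  2 → C
  i=16: Y-N = 11 → L
  i=17: H-G =  1 → B
  i=18: X-U =  3 → D
  i=19: O-S = 22 → W
  i=20: U-R =  3 → D
  i=21: X-N = 10 → K
  i=22: T-R =  2 → C
  i=23: Q-F = 11 → L
  i=24: L-K =  1 → B
  i=25: L-I =  3 → D
  i=26: L-P = 22 → W
  i=27: S-P =  3 → D
  i=28: N-D = 10 → K
  i=29: A-Y =  2 → C
  i=30: A-P = 11 → L
  i=31: I-H =  1 → B
  i=32: X-U =  3 → D
  i=33: T-X = 22 → W
  i=34: I-F =  3 → D
  i=35: A-Q = 10 → K
  i=36: D-B =  2 → C
  i=37: E-T = 11 → L
  i=38: K-J =  1 → B
  i=39: G-D =  3 → D
  shifts repeat with period 7: KCLBDWD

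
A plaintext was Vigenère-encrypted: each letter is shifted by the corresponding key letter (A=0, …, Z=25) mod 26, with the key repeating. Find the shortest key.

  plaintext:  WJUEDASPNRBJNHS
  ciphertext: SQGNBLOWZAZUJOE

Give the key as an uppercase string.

WHMJYL

  i= 0: S-W = 22 → W
  i= 1: Q-J =  7 → H
  i= 2: G-U = 12 → M
  i= 3: N-E =  9 → J
  i= 4: B-D = 24 → Y
  i= 5: L-A = 11 → L
  i= 6: O-S = 22 → W
  i= 7: W-P =  7 → H
  i= 8: Z-N = 12 → M
  i= 9: A-R =  9 → J
  i=10: Z-B = 24 → Y
  i=11: U-J = 11 → L
  i=12: J-N = 22 → W
  i=13: O-H =  7 → H
  i=14: E-S = 12 → M
  shifts repeat with period 6: WHMJYL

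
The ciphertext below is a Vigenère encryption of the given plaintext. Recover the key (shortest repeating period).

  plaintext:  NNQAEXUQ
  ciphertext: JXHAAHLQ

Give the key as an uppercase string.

  i= 0: J-N = 22 → W
  i= 1: X-N = 10 → K
  i= 2: H-Q = 17 → R
  i= 3: A-A =  0 → A
  i= 4: A-E = 22 → W
  i= 5: H-X = 10 → K
  i= 6: L-U = 17 → R
  i= 7: Q-Q =  0 → A
  shifts repeat with period 4: WKRA

WKRA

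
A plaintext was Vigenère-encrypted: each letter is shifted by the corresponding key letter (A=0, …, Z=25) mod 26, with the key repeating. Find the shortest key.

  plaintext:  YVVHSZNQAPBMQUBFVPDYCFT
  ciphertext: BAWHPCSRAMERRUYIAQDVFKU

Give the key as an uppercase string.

DFBAX

  i= 0: B-Y =  3 → D
  i= 1: A-V =  5 → F
  i= 2: W-V =  1 → B
  i= 3: H-H =  0 → A
  i= 4: P-S = 23 → X
  i= 5: C-Z =  3 → D
  i= 6: S-N =  5 → F
  i= 7: R-Q =  1 → B
  i= 8: A-A =  0 → A
  i= 9: M-P = 23 → X
  i=10: E-B =  3 → D
  i=11: R-M =  5 → F
  i=12: R-Q =  1 → B
  i=13: U-U =  0 → A
  i=14: Y-B = 23 → X
  i=15: I-F =  3 → D
  i=16: A-V =  5 → F
  i=17: Q-P =  1 → B
  i=18: D-D =  0 → A
  i=19: V-Y = 23 → X
  i=20: F-C =  3 → D
  i=21: K-F =  5 → F
  i=22: U-T =  1 → B
  shifts repeat with period 5: DFBAX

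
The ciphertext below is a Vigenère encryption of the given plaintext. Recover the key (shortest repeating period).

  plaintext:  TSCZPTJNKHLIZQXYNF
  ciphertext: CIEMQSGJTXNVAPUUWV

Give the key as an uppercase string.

  i= 0: C-T =  9 → J
  i= 1: I-S = 16 → Q
  i= 2: E-C =  2 → C
  i= 3: M-Z = 13 → N
  i= 4: Q-P =  1 → B
  i= 5: S-T = 25 → Z
  i= 6: G-J = 23 → X
  i= 7: J-N = 22 → W
  i= 8: T-K =  9 → J
  i= 9: X-H = 16 → Q
  i=10: N-L =  2 → C
  i=11: V-I = 13 → N
  i=12: A-Z =  1 → B
  i=13: P-Q = 25 → Z
  i=14: U-X = 23 → X
  i=15: U-Y = 22 → W
  i=16: W-N =  9 → J
  i=17: V-F = 16 → Q
  shifts repeat with period 8: JQCNBZXW

JQCNBZXW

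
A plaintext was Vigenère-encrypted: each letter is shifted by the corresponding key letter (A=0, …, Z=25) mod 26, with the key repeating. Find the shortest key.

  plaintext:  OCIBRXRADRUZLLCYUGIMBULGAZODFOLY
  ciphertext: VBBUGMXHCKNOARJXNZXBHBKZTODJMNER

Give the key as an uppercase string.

  i= 0: V-O =  7 → H
  i= 1: B-C = 25 → Z
  i= 2: B-I = 19 → T
  i= 3: U-B = 19 → T
  i= 4: G-R = 15 → P
  i= 5: M-X = 15 → P
  i= 6: X-R =  6 → G
  i= 7: H-A =  7 → H
  i= 8: C-D = 25 → Z
  i= 9: K-R = 19 → T
  i=10: N-U = 19 → T
  i=11: O-Z = 15 → P
  i=12: A-L = 15 → P
  i=13: R-L =  6 → G
  i=14: J-C =  7 → H
  i=15: X-Y = 25 → Z
  i=16: N-U = 19 → T
  i=17: Z-G = 19 → T
  i=18: X-I = 15 → P
  i=19: B-M = 15 → P
  i=20: H-B =  6 → G
  i=21: B-U =  7 → H
  i=22: K-L = 25 → Z
  i=23: Z-G = 19 → T
  i=24: T-A = 19 → T
  i=25: O-Z = 15 → P
  i=26: D-O = 15 → P
  i=27: J-D =  6 → G
  i=28: M-F =  7 → H
  i=29: N-O = 25 → Z
  i=30: E-L = 19 → T
  i=31: R-Y = 19 → T
  shifts repeat with period 7: HZTTPPG

HZTTPPG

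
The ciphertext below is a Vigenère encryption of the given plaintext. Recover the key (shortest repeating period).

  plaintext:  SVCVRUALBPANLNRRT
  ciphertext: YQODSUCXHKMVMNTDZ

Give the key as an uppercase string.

GVMIBACM

  i= 0: Y-S =  6 → G
  i= 1: Q-V = 21 → V
  i= 2: O-C = 12 → M
  i= 3: D-V =  8 → I
  i= 4: S-R =  1 → B
  i= 5: U-U =  0 → A
  i= 6: C-A =  2 → C
  i= 7: X-L = 12 → M
  i= 8: H-B =  6 → G
  i= 9: K-P = 21 → V
  i=10: M-A = 12 → M
  i=11: V-N =  8 → I
  i=12: M-L =  1 → B
  i=13: N-N =  0 → A
  i=14: T-R =  2 → C
  i=15: D-R = 12 → M
  i=16: Z-T =  6 → G
  shifts repeat with period 8: GVMIBACM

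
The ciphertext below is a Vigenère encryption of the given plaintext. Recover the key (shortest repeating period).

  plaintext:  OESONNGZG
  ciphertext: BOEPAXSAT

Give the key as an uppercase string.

NKMB

  i= 0: B-O = 13 → N
  i= 1: O-E = 10 → K
  i= 2: E-S = 12 → M
  i= 3: P-O =  1 → B
  i= 4: A-N = 13 → N
  i= 5: X-N = 10 → K
  i= 6: S-G = 12 → M
  i= 7: A-Z =  1 → B
  i= 8: T-G = 13 → N
  shifts repeat with period 4: NKMB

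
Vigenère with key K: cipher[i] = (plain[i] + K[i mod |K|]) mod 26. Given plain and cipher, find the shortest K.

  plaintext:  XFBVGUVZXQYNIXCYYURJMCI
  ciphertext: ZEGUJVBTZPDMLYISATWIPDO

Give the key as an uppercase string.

  i= 0: Z-X =  2 → C
  i= 1: E-F = 25 → Z
  i= 2: G-B =  5 → F
  i= 3: U-V = 25 → Z
  i= 4: J-G =  3 → D
  i= 5: V-U =  1 → B
  i= 6: B-V =  6 → G
  i= 7: T-Z = 20 → U
  i= 8: Z-X =  2 → C
  i= 9: P-Q = 25 → Z
  i=10: D-Y =  5 → F
  i=11: M-N = 25 → Z
  i=12: L-I =  3 → D
  i=13: Y-X =  1 → B
  i=14: I-C =  6 → G
  i=15: S-Y = 20 → U
  i=16: A-Y =  2 → C
  i=17: T-U = 25 → Z
  i=18: W-R =  5 → F
  i=19: I-J = 25 → Z
  i=20: P-M =  3 → D
  i=21: D-C =  1 → B
  i=22: O-I =  6 → G
  shifts repeat with period 8: CZFZDBGU

CZFZDBGU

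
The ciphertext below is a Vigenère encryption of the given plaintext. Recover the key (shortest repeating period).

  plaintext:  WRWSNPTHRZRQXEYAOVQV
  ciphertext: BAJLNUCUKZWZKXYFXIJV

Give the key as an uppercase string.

FJNTA

  i= 0: B-W =  5 → F
  i= 1: A-R =  9 → J
  i= 2: J-W = 13 → N
  i= 3: L-S = 19 → T
  i= 4: N-N =  0 → A
  i= 5: U-P =  5 → F
  i= 6: C-T =  9 → J
  i= 7: U-H = 13 → N
  i= 8: K-R = 19 → T
  i= 9: Z-Z =  0 → A
  i=10: W-R =  5 → F
  i=11: Z-Q =  9 → J
  i=12: K-X = 13 → N
  i=13: X-E = 19 → T
  i=14: Y-Y =  0 → A
  i=15: F-A =  5 → F
  i=16: X-O =  9 → J
  i=17: I-V = 13 → N
  i=18: J-Q = 19 → T
  i=19: V-V =  0 → A
  shifts repeat with period 5: FJNTA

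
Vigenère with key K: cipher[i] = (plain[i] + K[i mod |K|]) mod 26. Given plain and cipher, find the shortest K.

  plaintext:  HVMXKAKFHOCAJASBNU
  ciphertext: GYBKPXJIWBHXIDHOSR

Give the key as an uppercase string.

ZDPNFX

  i= 0: G-H = 25 → Z
  i= 1: Y-V =  3 → D
  i= 2: B-M = 15 → P
  i= 3: K-X = 13 → N
  i= 4: P-K =  5 → F
  i= 5: X-A = 23 → X
  i= 6: J-K = 25 → Z
  i= 7: I-F =  3 → D
  i= 8: W-H = 15 → P
  i= 9: B-O = 13 → N
  i=10: H-C =  5 → F
  i=11: X-A = 23 → X
  i=12: I-J = 25 → Z
  i=13: D-A =  3 → D
  i=14: H-S = 15 → P
  i=15: O-B = 13 → N
  i=16: S-N =  5 → F
  i=17: R-U = 23 → X
  shifts repeat with period 6: ZDPNFX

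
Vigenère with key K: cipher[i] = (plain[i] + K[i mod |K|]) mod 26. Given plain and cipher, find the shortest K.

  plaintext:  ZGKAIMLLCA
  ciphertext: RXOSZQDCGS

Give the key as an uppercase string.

SRE

  i= 0: R-Z = 18 → S
  i= 1: X-G = 17 → R
  i= 2: O-K =  4 → E
  i= 3: S-A = 18 → S
  i= 4: Z-I = 17 → R
  i= 5: Q-M =  4 → E
  i= 6: D-L = 18 → S
  i= 7: C-L = 17 → R
  i= 8: G-C =  4 → E
  i= 9: S-A = 18 → S
  shifts repeat with period 3: SRE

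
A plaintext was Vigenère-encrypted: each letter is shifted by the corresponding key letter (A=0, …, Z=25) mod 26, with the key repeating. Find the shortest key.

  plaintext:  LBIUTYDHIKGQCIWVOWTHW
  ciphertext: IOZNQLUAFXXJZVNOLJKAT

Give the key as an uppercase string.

  i= 0: I-L = 23 → X
  i= 1: O-B = 13 → N
  i= 2: Z-I = 17 → R
  i= 3: N-U = 19 → T
  i= 4: Q-T = 23 → X
  i= 5: L-Y = 13 → N
  i= 6: U-D = 17 → R
  i= 7: A-H = 19 → T
  i= 8: F-I = 23 → X
  i= 9: X-K = 13 → N
  i=10: X-G = 17 → R
  i=11: J-Q = 19 → T
  i=12: Z-C = 23 → X
  i=13: V-I = 13 → N
  i=14: N-W = 17 → R
  i=15: O-V = 19 → T
  i=16: L-O = 23 → X
  i=17: J-W = 13 → N
  i=18: K-T = 17 → R
  i=19: A-H = 19 → T
  i=20: T-W = 23 → X
  shifts repeat with period 4: XNRT

XNRT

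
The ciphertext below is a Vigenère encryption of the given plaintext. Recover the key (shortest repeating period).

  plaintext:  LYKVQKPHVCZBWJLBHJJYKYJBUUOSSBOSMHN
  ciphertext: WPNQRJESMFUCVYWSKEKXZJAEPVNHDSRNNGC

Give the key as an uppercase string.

LRDVBZP

  i= 0: W-L = 11 → L
  i= 1: P-Y = 17 → R
  i= 2: N-K =  3 → D
  i= 3: Q-V = 21 → V
  i= 4: R-Q =  1 → B
  i= 5: J-K = 25 → Z
  i= 6: E-P = 15 → P
  i= 7: S-H = 11 → L
  i= 8: M-V = 17 → R
  i= 9: F-C =  3 → D
  i=10: U-Z = 21 → V
  i=11: C-B =  1 → B
  i=12: V-W = 25 → Z
  i=13: Y-J = 15 → P
  i=14: W-L = 11 → L
  i=15: S-B = 17 → R
  i=16: K-H =  3 → D
  i=17: E-J = 21 → V
  i=18: K-J =  1 → B
  i=19: X-Y = 25 → Z
  i=20: Z-K = 15 → P
  i=21: J-Y = 11 → L
  i=22: A-J = 17 → R
  i=23: E-B =  3 → D
  i=24: P-U = 21 → V
  i=25: V-U =  1 → B
  i=26: N-O = 25 → Z
  i=27: H-S = 15 → P
  i=28: D-S = 11 → L
  i=29: S-B = 17 → R
  i=30: R-O =  3 → D
  i=31: N-S = 21 → V
  i=32: N-M =  1 → B
  i=33: G-H = 25 → Z
  i=34: C-N = 15 → P
  shifts repeat with period 7: LRDVBZP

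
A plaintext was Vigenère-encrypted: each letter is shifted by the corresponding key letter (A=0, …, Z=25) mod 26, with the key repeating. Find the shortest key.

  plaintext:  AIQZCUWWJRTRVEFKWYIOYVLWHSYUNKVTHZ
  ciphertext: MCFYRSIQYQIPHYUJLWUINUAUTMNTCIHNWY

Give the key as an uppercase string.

  i= 0: M-A = 12 → M
  i= 1: C-I = 20 → U
  i= 2: F-Q = 15 → P
  i= 3: Y-Z = 25 → Z
  i= 4: R-C = 15 → P
  i= 5: S-U = 24 → Y
  i= 6: I-W = 12 → M
  i= 7: Q-W = 20 → U
  i= 8: Y-J = 15 → P
  i= 9: Q-R = 25 → Z
  i=10: I-T = 15 → P
  i=11: P-R = 24 → Y
  i=12: H-V = 12 → M
  i=13: Y-E = 20 → U
  i=14: U-F = 15 → P
  i=15: J-K = 25 → Z
  i=16: L-W = 15 → P
  i=17: W-Y = 24 → Y
  i=18: U-I = 12 → M
  i=19: I-O = 20 → U
  i=20: N-Y = 15 → P
  i=21: U-V = 25 → Z
  i=22: A-L = 15 → P
  i=23: U-W = 24 → Y
  i=24: T-H = 12 → M
  i=25: M-S = 20 → U
  i=26: N-Y = 15 → P
  i=27: T-U = 25 → Z
  i=28: C-N = 15 → P
  i=29: I-K = 24 → Y
  i=30: H-V = 12 → M
  i=31: N-T = 20 → U
  i=32: W-H = 15 → P
  i=33: Y-Z = 25 → Z
  shifts repeat with period 6: MUPZPY

MUPZPY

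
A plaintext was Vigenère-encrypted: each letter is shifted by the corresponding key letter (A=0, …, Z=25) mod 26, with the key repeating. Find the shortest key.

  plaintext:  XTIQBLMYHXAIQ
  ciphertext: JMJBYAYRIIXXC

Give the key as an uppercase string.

MTBLXP

  i= 0: J-X = 12 → M
  i= 1: M-T = 19 → T
  i= 2: J-I =  1 → B
  i= 3: B-Q = 11 → L
  i= 4: Y-B = 23 → X
  i= 5: A-L = 15 → P
  i= 6: Y-M = 12 → M
  i= 7: R-Y = 19 → T
  i= 8: I-H =  1 → B
  i= 9: I-X = 11 → L
  i=10: X-A = 23 → X
  i=11: X-I = 15 → P
  i=12: C-Q = 12 → M
  shifts repeat with period 6: MTBLXP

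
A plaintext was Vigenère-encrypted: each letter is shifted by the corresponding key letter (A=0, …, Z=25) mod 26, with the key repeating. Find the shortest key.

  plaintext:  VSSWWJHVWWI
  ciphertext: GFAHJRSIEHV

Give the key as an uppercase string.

  i= 0: G-V = 11 → L
  i= 1: F-S = 13 → N
  i= 2: A-S =  8 → I
  i= 3: H-W = 11 → L
  i= 4: J-W = 13 → N
  i= 5: R-J =  8 → I
  i= 6: S-H = 11 → L
  i= 7: I-V = 13 → N
  i= 8: E-W =  8 → I
  i= 9: H-W = 11 → L
  i=10: V-I = 13 → N
  shifts repeat with period 3: LNI

LNI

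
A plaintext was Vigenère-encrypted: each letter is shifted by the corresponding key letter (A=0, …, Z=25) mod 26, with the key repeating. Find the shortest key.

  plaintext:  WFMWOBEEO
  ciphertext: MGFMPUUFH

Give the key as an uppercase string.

  i= 0: M-W = 16 → Q
  i= 1: G-F =  1 → B
  i= 2: F-M = 19 → T
  i= 3: M-W = 16 → Q
  i= 4: P-O =  1 → B
  i= 5: U-B = 19 → T
  i= 6: U-E = 16 → Q
  i= 7: F-E =  1 → B
  i= 8: H-O = 19 → T
  shifts repeat with period 3: QBT

QBT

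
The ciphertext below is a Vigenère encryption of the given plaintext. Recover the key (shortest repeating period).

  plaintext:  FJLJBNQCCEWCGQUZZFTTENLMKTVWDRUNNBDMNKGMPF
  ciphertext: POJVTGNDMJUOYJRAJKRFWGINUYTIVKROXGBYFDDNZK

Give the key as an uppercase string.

KFYMSTXB

  i= 0: P-F = 10 → K
  i= 1: O-J =  5 → F
  i= 2: J-L = 24 → Y
  i= 3: V-J = 12 → M
  i= 4: T-B = 18 → S
  i= 5: G-N = 19 → T
  i= 6: N-Q = 23 → X
  i= 7: D-C =  1 → B
  i= 8: M-C = 10 → K
  i= 9: J-E =  5 → F
  i=10: U-W = 24 → Y
  i=11: O-C = 12 → M
  i=12: Y-G = 18 → S
  i=13: J-Q = 19 → T
  i=14: R-U = 23 → X
  i=15: A-Z =  1 → B
  i=16: J-Z = 10 → K
  i=17: K-F =  5 → F
  i=18: R-T = 24 → Y
  i=19: F-T = 12 → M
  i=20: W-E = 18 → S
  i=21: G-N = 19 → T
  i=22: I-L = 23 → X
  i=23: N-M =  1 → B
  i=24: U-K = 10 → K
  i=25: Y-T =  5 → F
  i=26: T-V = 24 → Y
  i=27: I-W = 12 → M
  i=28: V-D = 18 → S
  i=29: K-R = 19 → T
  i=30: R-U = 23 → X
  i=31: O-N =  1 → B
  i=32: X-N = 10 → K
  i=33: G-B =  5 → F
  i=34: B-D = 24 → Y
  i=35: Y-M = 12 → M
  i=36: F-N = 18 → S
  i=37: D-K = 19 → T
  i=38: D-G = 23 → X
  i=39: N-M =  1 → B
  i=40: Z-P = 10 → K
  i=41: K-F =  5 → F
  shifts repeat with period 8: KFYMSTXB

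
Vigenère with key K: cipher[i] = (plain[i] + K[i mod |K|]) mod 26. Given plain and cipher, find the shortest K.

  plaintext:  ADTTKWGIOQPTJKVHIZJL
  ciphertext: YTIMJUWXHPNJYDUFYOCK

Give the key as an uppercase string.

YQPTZ

  i= 0: Y-A = 24 → Y
  i= 1: T-D = 16 → Q
  i= 2: I-T = 15 → P
  i= 3: M-T = 19 → T
  i= 4: J-K = 25 → Z
  i= 5: U-W = 24 → Y
  i= 6: W-G = 16 → Q
  i= 7: X-I = 15 → P
  i= 8: H-O = 19 → T
  i= 9: P-Q = 25 → Z
  i=10: N-P = 24 → Y
  i=11: J-T = 16 → Q
  i=12: Y-J = 15 → P
  i=13: D-K = 19 → T
  i=14: U-V = 25 → Z
  i=15: F-H = 24 → Y
  i=16: Y-I = 16 → Q
  i=17: O-Z = 15 → P
  i=18: C-J = 19 → T
  i=19: K-L = 25 → Z
  shifts repeat with period 5: YQPTZ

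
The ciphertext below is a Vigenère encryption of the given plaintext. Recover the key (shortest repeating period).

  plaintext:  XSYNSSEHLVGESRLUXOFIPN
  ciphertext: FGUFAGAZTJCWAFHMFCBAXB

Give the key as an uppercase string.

  i= 0: F-X =  8 → I
  i= 1: G-S = 14 → O
  i= 2: U-Y = 22 → W
  i= 3: F-N = 18 → S
  i= 4: A-S =  8 → I
  i= 5: G-S = 14 → O
  i= 6: A-E = 22 → W
  i= 7: Z-H = 18 → S
  i= 8: T-L =  8 → I
  i= 9: J-V = 14 → O
  i=10: C-G = 22 → W
  i=11: W-E = 18 → S
  i=12: A-S =  8 → I
  i=13: F-R = 14 → O
  i=14: H-L = 22 → W
  i=15: M-U = 18 → S
  i=16: F-X =  8 → I
  i=17: C-O = 14 → O
  i=18: B-F = 22 → W
  i=19: A-I = 18 → S
  i=20: X-P =  8 → I
  i=21: B-N = 14 → O
  shifts repeat with period 4: IOWS

IOWS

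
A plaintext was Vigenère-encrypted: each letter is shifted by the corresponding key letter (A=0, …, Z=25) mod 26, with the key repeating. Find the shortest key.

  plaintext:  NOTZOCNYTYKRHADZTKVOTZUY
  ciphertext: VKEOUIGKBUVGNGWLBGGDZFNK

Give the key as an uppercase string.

  i= 0: V-N =  8 → I
  i= 1: K-O = 22 → W
  i= 2: E-T = 11 → L
  i= 3: O-Z = 15 → P
  i= 4: U-O =  6 → G
  i= 5: I-C =  6 → G
  i= 6: G-N = 19 → T
  i= 7: K-Y = 12 → M
  i= 8: B-T =  8 → I
  i= 9: U-Y = 22 → W
  i=10: V-K = 11 → L
  i=11: G-R = 15 → P
  i=12: N-H =  6 → G
  i=13: G-A =  6 → G
  i=14: W-D = 19 → T
  i=15: L-Z = 12 → M
  i=16: B-T =  8 → I
  i=17: G-K = 22 → W
  i=18: G-V = 11 → L
  i=19: D-O = 15 → P
  i=20: Z-T =  6 → G
  i=21: F-Z =  6 → G
  i=22: N-U = 19 → T
  i=23: K-Y = 12 → M
  shifts repeat with period 8: IWLPGGTM

IWLPGGTM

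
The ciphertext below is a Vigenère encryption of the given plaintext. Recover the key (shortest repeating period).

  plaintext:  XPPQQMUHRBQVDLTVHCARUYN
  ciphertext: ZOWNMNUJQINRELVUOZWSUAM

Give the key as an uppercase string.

CZHXWBA

  i= 0: Z-X =  2 → C
  i= 1: O-P = 25 → Z
  i= 2: W-P =  7 → H
  i= 3: N-Q = 23 → X
  i= 4: M-Q = 22 → W
  i= 5: N-M =  1 → B
  i= 6: U-U =  0 → A
  i= 7: J-H =  2 → C
  i= 8: Q-R = 25 → Z
  i= 9: I-B =  7 → H
  i=10: N-Q = 23 → X
  i=11: R-V = 22 → W
  i=12: E-D =  1 → B
  i=13: L-L =  0 → A
  i=14: V-T =  2 → C
  i=15: U-V = 25 → Z
  i=16: O-H =  7 → H
  i=17: Z-C = 23 → X
  i=18: W-A = 22 → W
  i=19: S-R =  1 → B
  i=20: U-U =  0 → A
  i=21: A-Y =  2 → C
  i=22: M-N = 25 → Z
  shifts repeat with period 7: CZHXWBA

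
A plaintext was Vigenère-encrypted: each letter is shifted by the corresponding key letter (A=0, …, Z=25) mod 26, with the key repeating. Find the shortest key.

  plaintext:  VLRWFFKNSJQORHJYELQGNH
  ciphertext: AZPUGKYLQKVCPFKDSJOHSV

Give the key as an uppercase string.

FOYYB

  i= 0: A-V =  5 → F
  i= 1: Z-L = 14 → O
  i= 2: P-R = 24 → Y
  i= 3: U-W = 24 → Y
  i= 4: G-F =  1 → B
  i= 5: K-F =  5 → F
  i= 6: Y-K = 14 → O
  i= 7: L-N = 24 → Y
  i= 8: Q-S = 24 → Y
  i= 9: K-J =  1 → B
  i=10: V-Q =  5 → F
  i=11: C-O = 14 → O
  i=12: P-R = 24 → Y
  i=13: F-H = 24 → Y
  i=14: K-J =  1 → B
  i=15: D-Y =  5 → F
  i=16: S-E = 14 → O
  i=17: J-L = 24 → Y
  i=18: O-Q = 24 → Y
  i=19: H-G =  1 → B
  i=20: S-N =  5 → F
  i=21: V-H = 14 → O
  shifts repeat with period 5: FOYYB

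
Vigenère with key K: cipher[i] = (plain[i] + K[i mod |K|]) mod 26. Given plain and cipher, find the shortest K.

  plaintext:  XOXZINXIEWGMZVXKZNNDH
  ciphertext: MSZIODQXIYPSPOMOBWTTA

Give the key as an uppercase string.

PECJGQT

  i= 0: M-X = 15 → P
  i= 1: S-O =  4 → E
  i= 2: Z-X =  2 → C
  i= 3: I-Z =  9 → J
  i= 4: O-I =  6 → G
  i= 5: D-N = 16 → Q
  i= 6: Q-X = 19 → T
  i= 7: X-I = 15 → P
  i= 8: I-E =  4 → E
  i= 9: Y-W =  2 → C
  i=10: P-G =  9 → J
  i=11: S-M =  6 → G
  i=12: P-Z = 16 → Q
  i=13: O-V = 19 → T
  i=14: M-X = 15 → P
  i=15: O-K =  4 → E
  i=16: B-Z =  2 → C
  i=17: W-N =  9 → J
  i=18: T-N =  6 → G
  i=19: T-D = 16 → Q
  i=20: A-H = 19 → T
  shifts repeat with period 7: PECJGQT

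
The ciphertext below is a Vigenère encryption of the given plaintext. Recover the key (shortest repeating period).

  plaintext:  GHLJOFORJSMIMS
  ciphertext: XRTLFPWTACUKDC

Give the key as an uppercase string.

RKIC

  i= 0: X-G = 17 → R
  i= 1: R-H = 10 → K
  i= 2: T-L =  8 → I
  i= 3: L-J =  2 → C
  i= 4: F-O = 17 → R
  i= 5: P-F = 10 → K
  i= 6: W-O =  8 → I
  i= 7: T-R =  2 → C
  i= 8: A-J = 17 → R
  i= 9: C-S = 10 → K
  i=10: U-M =  8 → I
  i=11: K-I =  2 → C
  i=12: D-M = 17 → R
  i=13: C-S = 10 → K
  shifts repeat with period 4: RKIC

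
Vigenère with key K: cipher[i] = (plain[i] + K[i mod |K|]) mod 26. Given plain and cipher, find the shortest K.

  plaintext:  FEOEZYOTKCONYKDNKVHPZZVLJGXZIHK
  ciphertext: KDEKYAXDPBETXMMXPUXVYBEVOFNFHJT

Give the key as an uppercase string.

FZQGZCJK

  i= 0: K-F =  5 → F
  i= 1: D-E = 25 → Z
  i= 2: E-O = 16 → Q
  i= 3: K-E =  6 → G
  i= 4: Y-Z = 25 → Z
  i= 5: A-Y =  2 → C
  i= 6: X-O =  9 → J
  i= 7: D-T = 10 → K
  i= 8: P-K =  5 → F
  i= 9: B-C = 25 → Z
  i=10: E-O = 16 → Q
  i=11: T-N =  6 → G
  i=12: X-Y = 25 → Z
  i=13: M-K =  2 → C
  i=14: M-D =  9 → J
  i=15: X-N = 10 → K
  i=16: P-K =  5 → F
  i=17: U-V = 25 → Z
  i=18: X-H = 16 → Q
  i=19: V-P =  6 → G
  i=20: Y-Z = 25 → Z
  i=21: B-Z =  2 → C
  i=22: E-V =  9 → J
  i=23: V-L = 10 → K
  i=24: O-J =  5 → F
  i=25: F-G = 25 → Z
  i=26: N-X = 16 → Q
  i=27: F-Z =  6 → G
  i=28: H-I = 25 → Z
  i=29: J-H =  2 → C
  i=30: T-K =  9 → J
  shifts repeat with period 8: FZQGZCJK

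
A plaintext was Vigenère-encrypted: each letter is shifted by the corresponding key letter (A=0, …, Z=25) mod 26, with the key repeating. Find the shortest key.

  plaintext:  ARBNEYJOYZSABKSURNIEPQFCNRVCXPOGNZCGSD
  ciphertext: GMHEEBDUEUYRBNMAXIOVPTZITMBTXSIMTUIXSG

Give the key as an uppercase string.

GVGRADUG

  i= 0: G-A =  6 → G
  i= 1: M-R = 21 → V
  i= 2: H-B =  6 → G
  i= 3: E-N = 17 → R
  i= 4: E-E =  0 → A
  i= 5: B-Y =  3 → D
  i= 6: D-J = 20 → U
  i= 7: U-O =  6 → G
  i= 8: E-Y =  6 → G
  i= 9: U-Z = 21 → V
  i=10: Y-S =  6 → G
  i=11: R-A = 17 → R
  i=12: B-B =  0 → A
  i=13: N-K =  3 → D
  i=14: M-S = 20 → U
  i=15: A-U =  6 → G
  i=16: X-R =  6 → G
  i=17: I-N = 21 → V
  i=18: O-I =  6 → G
  i=19: V-E = 17 → R
  i=20: P-P =  0 → A
  i=21: T-Q =  3 → D
  i=22: Z-F = 20 → U
  i=23: I-C =  6 → G
  i=24: T-N =  6 → G
  i=25: M-R = 21 → V
  i=26: B-V =  6 → G
  i=27: T-C = 17 → R
  i=28: X-X =  0 → A
  i=29: S-P =  3 → D
  i=30: I-O = 20 → U
  i=31: M-G =  6 → G
  i=32: T-N =  6 → G
  i=33: U-Z = 21 → V
  i=34: I-C =  6 → G
  i=35: X-G = 17 → R
  i=36: S-S =  0 → A
  i=37: G-D =  3 → D
  shifts repeat with period 8: GVGRADUG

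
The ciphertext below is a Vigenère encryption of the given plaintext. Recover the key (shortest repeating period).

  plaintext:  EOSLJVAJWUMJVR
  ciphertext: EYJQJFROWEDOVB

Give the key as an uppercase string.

AKRF

  i= 0: E-E =  0 → A
  i= 1: Y-O = 10 → K
  i= 2: J-S = 17 → R
  i= 3: Q-L =  5 → F
  i= 4: J-J =  0 → A
  i= 5: F-V = 10 → K
  i= 6: R-A = 17 → R
  i= 7: O-J =  5 → F
  i= 8: W-W =  0 → A
  i= 9: E-U = 10 → K
  i=10: D-M = 17 → R
  i=11: O-J =  5 → F
  i=12: V-V =  0 → A
  i=13: B-R = 10 → K
  shifts repeat with period 4: AKRF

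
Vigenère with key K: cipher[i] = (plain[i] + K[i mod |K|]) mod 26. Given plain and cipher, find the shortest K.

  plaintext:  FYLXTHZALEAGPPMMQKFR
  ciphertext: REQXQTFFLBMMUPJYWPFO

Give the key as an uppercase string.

  i= 0: R-F = 12 → M
  i= 1: E-Y =  6 → G
  i= 2: Q-L =  5 → F
  i= 3: X-X =  0 → A
  i= 4: Q-T = 23 → X
  i= 5: T-H = 12 → M
  i= 6: F-Z =  6 → G
  i= 7: F-A =  5 → F
  i= 8: L-L =  0 → A
  i= 9: B-E = 23 → X
  i=10: M-A = 12 → M
  i=11: M-G =  6 → G
  i=12: U-P =  5 → F
  i=13: P-P =  0 → A
  i=14: J-M = 23 → X
  i=15: Y-M = 12 → M
  i=16: W-Q =  6 → G
  i=17: P-K =  5 → F
  i=18: F-F =  0 → A
  i=19: O-R = 23 → X
  shifts repeat with period 5: MGFAX

MGFAX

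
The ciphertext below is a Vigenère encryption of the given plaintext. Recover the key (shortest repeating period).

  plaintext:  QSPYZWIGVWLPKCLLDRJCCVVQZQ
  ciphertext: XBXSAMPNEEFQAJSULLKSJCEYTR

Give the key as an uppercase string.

  i= 0: X-Q =  7 → H
  i= 1: B-S =  9 → J
  i= 2: X-P =  8 → I
  i= 3: S-Y = 20 → U
  i= 4: A-Z =  1 → B
  i= 5: M-W = 16 → Q
  i= 6: P-I =  7 → H
  i= 7: N-G =  7 → H
  i= 8: E-V =  9 → J
  i= 9: E-W =  8 → I
  i=10: F-L = 20 → U
  i=11: Q-P =  1 → B
  i=12: A-K = 16 → Q
  i=13: J-C =  7 → H
  i=14: S-L =  7 → H
  i=15: U-L =  9 → J
  i=16: L-D =  8 → I
  i=17: L-R = 20 → U
  i=18: K-J =  1 → B
  i=19: S-C = 16 → Q
  i=20: J-C =  7 → H
  i=21: C-V =  7 → H
  i=22: E-V =  9 → J
  i=23: Y-Q =  8 → I
  i=24: T-Z = 20 → U
  i=25: R-Q =  1 → B
  shifts repeat with period 7: HJIUBQH

HJIUBQH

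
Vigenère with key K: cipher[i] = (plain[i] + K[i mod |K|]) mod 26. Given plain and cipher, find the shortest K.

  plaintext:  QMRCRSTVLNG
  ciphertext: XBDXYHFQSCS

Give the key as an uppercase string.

  i= 0: X-Q =  7 → H
  i= 1: B-M = 15 → P
  i= 2: D-R = 12 → M
  i= 3: X-C = 21 → V
  i= 4: Y-R =  7 → H
  i= 5: H-S = 15 → P
  i= 6: F-T = 12 → M
  i= 7: Q-V = 21 → V
  i= 8: S-L =  7 → H
  i= 9: C-N = 15 → P
  i=10: S-G = 12 → M
  shifts repeat with period 4: HPMV

HPMV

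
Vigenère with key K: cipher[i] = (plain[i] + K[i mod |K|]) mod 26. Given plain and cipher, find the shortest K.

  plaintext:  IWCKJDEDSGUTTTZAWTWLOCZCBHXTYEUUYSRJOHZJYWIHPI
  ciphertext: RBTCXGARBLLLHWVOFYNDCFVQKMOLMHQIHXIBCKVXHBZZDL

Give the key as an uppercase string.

JFRSODWO

  i= 0: R-I =  9 → J
  i= 1: B-W =  5 → F
  i= 2: T-C = 17 → R
  i= 3: C-K = 18 → S
  i= 4: X-J = 14 → O
  i= 5: G-D =  3 → D
  i= 6: A-E = 22 → W
  i= 7: R-D = 14 → O
  i= 8: B-S =  9 → J
  i= 9: L-G =  5 → F
  i=10: L-U = 17 → R
  i=11: L-T = 18 → S
  i=12: H-T = 14 → O
  i=13: W-T =  3 → D
  i=14: V-Z = 22 → W
  i=15: O-A = 14 → O
  i=16: F-W =  9 → J
  i=17: Y-T =  5 → F
  i=18: N-W = 17 → R
  i=19: D-L = 18 → S
  i=20: C-O = 14 → O
  i=21: F-C =  3 → D
  i=22: V-Z = 22 → W
  i=23: Q-C = 14 → O
  i=24: K-B =  9 → J
  i=25: M-H =  5 → F
  i=26: O-X = 17 → R
  i=27: L-T = 18 → S
  i=28: M-Y = 14 → O
  i=29: H-E =  3 → D
  i=30: Q-U = 22 → W
  i=31: I-U = 14 → O
  i=32: H-Y =  9 → J
  i=33: X-S =  5 → F
  i=34: I-R = 17 → R
  i=35: B-J = 18 → S
  i=36: C-O = 14 → O
  i=37: K-H =  3 → D
  i=38: V-Z = 22 → W
  i=39: X-J = 14 → O
  i=40: H-Y =  9 → J
  i=41: B-W =  5 → F
  i=42: Z-I = 17 → R
  i=43: Z-H = 18 → S
  i=44: D-P = 14 → O
  i=45: L-I =  3 → D
  shifts repeat with period 8: JFRSODWO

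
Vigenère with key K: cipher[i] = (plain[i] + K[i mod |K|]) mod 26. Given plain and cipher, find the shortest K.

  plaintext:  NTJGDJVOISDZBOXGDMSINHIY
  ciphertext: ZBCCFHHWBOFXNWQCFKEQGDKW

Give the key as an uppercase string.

MITWCY

  i= 0: Z-N = 12 → M
  i= 1: B-T =  8 → I
  i= 2: C-J = 19 → T
  i= 3: C-G = 22 → W
  i= 4: F-D =  2 → C
  i= 5: H-J = 24 → Y
  i= 6: H-V = 12 → M
  i= 7: W-O =  8 → I
  i= 8: B-I = 19 → T
  i= 9: O-S = 22 → W
  i=10: F-D =  2 → C
  i=11: X-Z = 24 → Y
  i=12: N-B = 12 → M
  i=13: W-O =  8 → I
  i=14: Q-X = 19 → T
  i=15: C-G = 22 → W
  i=16: F-D =  2 → C
  i=17: K-M = 24 → Y
  i=18: E-S = 12 → M
  i=19: Q-I =  8 → I
  i=20: G-N = 19 → T
  i=21: D-H = 22 → W
  i=22: K-I =  2 → C
  i=23: W-Y = 24 → Y
  shifts repeat with period 6: MITWCY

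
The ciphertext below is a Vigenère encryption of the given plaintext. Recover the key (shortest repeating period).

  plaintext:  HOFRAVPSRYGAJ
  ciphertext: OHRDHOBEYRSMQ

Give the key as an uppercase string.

  i= 0: O-H =  7 → H
  i= 1: H-O = 19 → T
  i= 2: R-F = 12 → M
  i= 3: D-R = 12 → M
  i= 4: H-A =  7 → H
  i= 5: O-V = 19 → T
  i= 6: B-P = 12 → M
  i= 7: E-S = 12 → M
  i= 8: Y-R =  7 → H
  i= 9: R-Y = 19 → T
  i=10: S-G = 12 → M
  i=11: M-A = 12 → M
  i=12: Q-J =  7 → H
  shifts repeat with period 4: HTMM

HTMM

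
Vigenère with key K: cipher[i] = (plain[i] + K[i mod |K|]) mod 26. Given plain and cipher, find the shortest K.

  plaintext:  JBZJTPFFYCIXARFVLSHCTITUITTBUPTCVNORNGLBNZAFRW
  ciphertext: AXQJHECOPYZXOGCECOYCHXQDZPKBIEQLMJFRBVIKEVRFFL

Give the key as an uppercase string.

RWRAOPXJ

  i= 0: A-J = 17 → R
  i= 1: X-B = 22 → W
  i= 2: Q-Z = 17 → R
  i= 3: J-J =  0 → A
  i= 4: H-T = 14 → O
  i= 5: E-P = 15 → P
  i= 6: C-F = 23 → X
  i= 7: O-F =  9 → J
  i= 8: P-Y = 17 → R
  i= 9: Y-C = 22 → W
  i=10: Z-I = 17 → R
  i=11: X-X =  0 → A
  i=12: O-A = 14 → O
  i=13: G-R = 15 → P
  i=14: C-F = 23 → X
  i=15: E-V =  9 → J
  i=16: C-L = 17 → R
  i=17: O-S = 22 → W
  i=18: Y-H = 17 → R
  i=19: C-C =  0 → A
  i=20: H-T = 14 → O
  i=21: X-I = 15 → P
  i=22: Q-T = 23 → X
  i=23: D-U =  9 → J
  i=24: Z-I = 17 → R
  i=25: P-T = 22 → W
  i=26: K-T = 17 → R
  i=27: B-B =  0 → A
  i=28: I-U = 14 → O
  i=29: E-P = 15 → P
  i=30: Q-T = 23 → X
  i=31: L-C =  9 → J
  i=32: M-V = 17 → R
  i=33: J-N = 22 → W
  i=34: F-O = 17 → R
  i=35: R-R =  0 → A
  i=36: B-N = 14 → O
  i=37: V-G = 15 → P
  i=38: I-L = 23 → X
  i=39: K-B =  9 → J
  i=40: E-N = 17 → R
  i=41: V-Z = 22 → W
  i=42: R-A = 17 → R
  i=43: F-F =  0 → A
  i=44: F-R = 14 → O
  i=45: L-W = 15 → P
  shifts repeat with period 8: RWRAOPXJ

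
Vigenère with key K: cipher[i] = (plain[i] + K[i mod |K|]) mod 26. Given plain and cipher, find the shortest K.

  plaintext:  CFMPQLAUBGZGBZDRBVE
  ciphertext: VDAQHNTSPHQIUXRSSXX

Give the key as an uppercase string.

  i= 0: V-C = 19 → T
  i= 1: D-F = 24 → Y
  i= 2: A-M = 14 → O
  i= 3: Q-P =  1 → B
  i= 4: H-Q = 17 → R
  i= 5: N-L =  2 → C
  i= 6: T-A = 19 → T
  i= 7: S-U = 24 → Y
  i= 8: P-B = 14 → O
  i= 9: H-G =  1 → B
  i=10: Q-Z = 17 → R
  i=11: I-G =  2 → C
  i=12: U-B = 19 → T
  i=13: X-Z = 24 → Y
  i=14: R-D = 14 → O
  i=15: S-R =  1 → B
  i=16: S-B = 17 → R
  i=17: X-V =  2 → C
  i=18: X-E = 19 → T
  shifts repeat with period 6: TYOBRC

TYOBRC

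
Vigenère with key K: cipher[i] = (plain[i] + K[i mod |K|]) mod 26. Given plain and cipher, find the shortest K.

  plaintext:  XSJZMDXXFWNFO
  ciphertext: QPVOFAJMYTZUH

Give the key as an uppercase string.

TXMP

  i= 0: Q-X = 19 → T
  i= 1: P-S = 23 → X
  i= 2: V-J = 12 → M
  i= 3: O-Z = 15 → P
  i= 4: F-M = 19 → T
  i= 5: A-D = 23 → X
  i= 6: J-X = 12 → M
  i= 7: M-X = 15 → P
  i= 8: Y-F = 19 → T
  i= 9: T-W = 23 → X
  i=10: Z-N = 12 → M
  i=11: U-F = 15 → P
  i=12: H-O = 19 → T
  shifts repeat with period 4: TXMP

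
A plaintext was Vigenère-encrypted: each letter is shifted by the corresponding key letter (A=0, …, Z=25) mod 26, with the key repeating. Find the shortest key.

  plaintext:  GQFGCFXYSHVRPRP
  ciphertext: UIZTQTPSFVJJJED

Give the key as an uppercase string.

  i= 0: U-G = 14 → O
  i= 1: I-Q = 18 → S
  i= 2: Z-F = 20 → U
  i= 3: T-G = 13 → N
  i= 4: Q-C = 14 → O
  i= 5: T-F = 14 → O
  i= 6: P-X = 18 → S
  i= 7: S-Y = 20 → U
  i= 8: F-S = 13 → N
  i= 9: V-H = 14 → O
  i=10: J-V = 14 → O
  i=11: J-R = 18 → S
  i=12: J-P = 20 → U
  i=13: E-R = 13 → N
  i=14: D-P = 14 → O
  shifts repeat with period 5: OSUNO

OSUNO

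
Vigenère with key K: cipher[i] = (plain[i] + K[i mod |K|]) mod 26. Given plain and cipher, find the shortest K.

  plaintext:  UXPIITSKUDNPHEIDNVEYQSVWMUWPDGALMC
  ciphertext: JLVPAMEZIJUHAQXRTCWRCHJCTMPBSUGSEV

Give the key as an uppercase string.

  i= 0: J-U = 15 → P
  i= 1: L-X = 14 → O
  i= 2: V-P =  6 → G
  i= 3: P-I =  7 → H
  i= 4: A-I = 18 → S
  i= 5: M-T = 19 → T
  i= 6: E-S = 12 → M
  i= 7: Z-K = 15 → P
  i= 8: I-U = 14 → O
  i= 9: J-D =  6 → G
  i=10: U-N =  7 → H
  i=11: H-P = 18 → S
  i=12: A-H = 19 → T
  i=13: Q-E = 12 → M
  i=14: X-I = 15 → P
  i=15: R-D = 14 → O
  i=16: T-N =  6 → G
  i=17: C-V =  7 → H
  i=18: W-E = 18 → S
  i=19: R-Y = 19 → T
  i=20: C-Q = 12 → M
  i=21: H-S = 15 → P
  i=22: J-V = 14 → O
  i=23: C-W =  6 → G
  i=24: T-M =  7 → H
  i=25: M-U = 18 → S
  i=26: P-W = 19 → T
  i=27: B-P = 12 → M
  i=28: S-D = 15 → P
  i=29: U-G = 14 → O
  i=30: G-A =  6 → G
  i=31: S-L =  7 → H
  i=32: E-M = 18 → S
  i=33: V-C = 19 → T
  shifts repeat with period 7: POGHSTM

POGHSTM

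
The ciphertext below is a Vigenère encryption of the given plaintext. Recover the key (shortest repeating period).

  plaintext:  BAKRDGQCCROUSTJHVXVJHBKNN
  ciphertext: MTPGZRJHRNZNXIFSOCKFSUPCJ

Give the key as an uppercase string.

  i= 0: M-B = 11 → L
  i= 1: T-A = 19 → T
  i= 2: P-K =  5 → F
  i= 3: G-R = 15 → P
  i= 4: Z-D = 22 → W
  i= 5: R-G = 11 → L
  i= 6: J-Q = 19 → T
  i= 7: H-C =  5 → F
  i= 8: R-C = 15 → P
  i= 9: N-R = 22 → W
  i=10: Z-O = 11 → L
  i=11: N-U = 19 → T
  i=12: X-S =  5 → F
  i=13: I-T = 15 → P
  i=14: F-J = 22 → W
  i=15: S-H = 11 → L
  i=16: O-V = 19 → T
  i=17: C-X =  5 → F
  i=18: K-V = 15 → P
  i=19: F-J = 22 → W
  i=20: S-H = 11 → L
  i=21: U-B = 19 → T
  i=22: P-K =  5 → F
  i=23: C-N = 15 → P
  i=24: J-N = 22 → W
  shifts repeat with period 5: LTFPW

LTFPW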